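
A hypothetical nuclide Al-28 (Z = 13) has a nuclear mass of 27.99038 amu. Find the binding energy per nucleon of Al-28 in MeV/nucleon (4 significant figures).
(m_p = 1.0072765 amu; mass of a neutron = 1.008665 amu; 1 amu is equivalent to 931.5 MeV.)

With 13 protons and 15 neutrons (A = 28):
Mass of separated nucleons = 13(1.0072765) + 15(1.008665) = 13.0945945 + 15.129975 = 28.2245695 amu
Mass defect Δm = 28.2245695 − 27.99038 = 0.2341895 amu
E_B = 0.2341895 × 931.5 = 218.148 MeV
BE/A = 218.148 MeV / 28 = 7.791 MeV/nucleon

7.791 MeV/nucleon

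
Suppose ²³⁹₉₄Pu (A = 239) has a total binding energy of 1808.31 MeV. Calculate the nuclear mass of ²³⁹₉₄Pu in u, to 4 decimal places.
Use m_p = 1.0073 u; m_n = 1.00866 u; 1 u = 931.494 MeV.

239.0006 u

Mass defect = 1808.31 MeV / (931.494 MeV/u) = 1.941301 u
Constituent mass = 94(1.0073) + 145(1.00866) = 240.94190 u
Nuclear mass = 240.94190 − 1.941301 = 239.000599 u ≈ 239.0006 u (to 4 decimal places)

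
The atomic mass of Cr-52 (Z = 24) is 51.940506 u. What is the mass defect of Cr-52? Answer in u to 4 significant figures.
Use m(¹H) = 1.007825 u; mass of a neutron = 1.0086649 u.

Mass of separated nucleons = 24(1.007825) + 28(1.0086649) = 24.187800 + 28.2426172 = 52.4304172 u
The mass defect is 52.4304172 − 51.940506 = 0.4899112 u.

0.4899 u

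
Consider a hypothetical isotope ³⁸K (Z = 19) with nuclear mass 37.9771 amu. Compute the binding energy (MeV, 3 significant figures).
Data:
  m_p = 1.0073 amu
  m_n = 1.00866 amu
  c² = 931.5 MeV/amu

304 MeV

Total constituent mass: 19 × 1.0073 + 19 × 1.00866 = 38.30324 amu
The mass defect is 38.30324 − 37.9771 = 0.32614 amu.
Binding energy = Δm·c² = 0.32614 × 931.5 MeV/amu = 303.799 MeV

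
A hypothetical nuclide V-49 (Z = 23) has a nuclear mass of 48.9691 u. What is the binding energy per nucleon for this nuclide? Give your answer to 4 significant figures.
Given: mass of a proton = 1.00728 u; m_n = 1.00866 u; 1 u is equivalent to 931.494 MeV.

8.051 MeV/nucleon

Total constituent mass: 23 × 1.00728 + 26 × 1.00866 = 49.39260 u
Δm = 49.39260 − 48.9691 = 0.42350 u
E_B = 0.42350 × 931.494 = 394.488 MeV
Dividing by A = 49 gives 8.051 MeV per nucleon.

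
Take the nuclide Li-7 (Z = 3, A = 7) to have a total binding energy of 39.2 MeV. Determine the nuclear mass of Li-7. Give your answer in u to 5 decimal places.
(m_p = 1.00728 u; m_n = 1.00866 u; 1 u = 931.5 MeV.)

Mass defect = 39.2 MeV / (931.5 MeV/u) = 0.0420827 u
Constituent mass = 3(1.00728) + 4(1.00866) = 7.05648 u
Nuclear mass = 7.05648 − 0.0420827 = 7.0143973 u ≈ 7.01440 u (to 5 decimal places)

7.01440 u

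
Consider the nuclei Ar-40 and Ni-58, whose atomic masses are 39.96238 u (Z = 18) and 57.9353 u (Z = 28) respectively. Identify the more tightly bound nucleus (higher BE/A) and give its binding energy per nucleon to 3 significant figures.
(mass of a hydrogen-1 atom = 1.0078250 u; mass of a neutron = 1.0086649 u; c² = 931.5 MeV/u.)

Ni-58; 8.73 MeV/nucleon

Ar-40: Σm = 18(1.0078250) + 22(1.0086649) = 40.3314778 u; Δm = 0.3690978 u; E_B = 343.81 MeV; E_B/A = 8.595 MeV
Ni-58: Σm = 28(1.0078250) + 30(1.0086649) = 58.4790470 u; Δm = 0.5437470 u; E_B = 506.50 MeV; E_B/A = 8.733 MeV
Ni-58 has the higher binding energy per nucleon, so it is the more tightly bound nucleus.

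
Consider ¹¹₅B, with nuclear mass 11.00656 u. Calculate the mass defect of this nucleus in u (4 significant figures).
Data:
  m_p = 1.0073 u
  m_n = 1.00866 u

Σm = 5·m_p + 6·m_n = 5.0365 + 6.05196 = 11.08846 u
The mass defect is 11.08846 − 11.00656 = 0.08190 u.

0.08190 u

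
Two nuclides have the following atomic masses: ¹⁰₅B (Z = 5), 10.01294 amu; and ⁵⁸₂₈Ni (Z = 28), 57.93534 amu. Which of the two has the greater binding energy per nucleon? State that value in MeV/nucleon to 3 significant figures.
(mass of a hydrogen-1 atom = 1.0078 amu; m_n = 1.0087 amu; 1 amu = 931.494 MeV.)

¹⁰₅B: Σm = 5(1.0078) + 5(1.0087) = 10.0825 amu; Δm = 0.06956 amu; E_B = 64.7947 MeV; E_B/A = 6.479 MeV
⁵⁸₂₈Ni: Σm = 28(1.0078) + 30(1.0087) = 58.4794 amu; Δm = 0.54406 amu; E_B = 506.79 MeV; E_B/A = 8.738 MeV
⁵⁸₂₈Ni has the higher binding energy per nucleon, so it is the more tightly bound nucleus.

⁵⁸₂₈Ni; 8.74 MeV/nucleon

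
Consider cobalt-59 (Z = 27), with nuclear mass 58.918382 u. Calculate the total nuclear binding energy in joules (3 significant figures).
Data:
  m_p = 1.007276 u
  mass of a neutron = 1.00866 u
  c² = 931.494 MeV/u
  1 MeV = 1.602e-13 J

Mass of separated nucleons = 27(1.007276) + 32(1.00866) = 27.196452 + 32.27712 = 59.473572 u
The mass defect is 59.473572 − 58.918382 = 0.555190 u.
Binding energy = Δm·c² = 0.555190 × 931.494 MeV/u = 517.156 MeV
In joules: 517.156 MeV × 1.602e-13 J/MeV = 8.2848e-11 J

8.28e-11 J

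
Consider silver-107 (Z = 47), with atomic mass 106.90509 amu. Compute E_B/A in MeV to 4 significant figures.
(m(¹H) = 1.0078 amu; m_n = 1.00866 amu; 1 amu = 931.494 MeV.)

8.541 MeV/nucleon

Total constituent mass: 47 × 1.0078 + 60 × 1.00866 = 107.88620 amu
The mass defect is 107.88620 − 106.90509 = 0.98111 amu.
E_B = 0.98111 × 931.494 = 913.898 MeV
Dividing by A = 107 gives 8.541 MeV per nucleon.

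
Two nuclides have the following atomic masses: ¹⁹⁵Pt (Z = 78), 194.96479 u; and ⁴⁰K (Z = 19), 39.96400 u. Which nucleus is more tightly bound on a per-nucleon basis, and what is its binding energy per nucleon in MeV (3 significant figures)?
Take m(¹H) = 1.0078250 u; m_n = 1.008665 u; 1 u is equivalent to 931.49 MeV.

¹⁹⁵Pt: Σm = 78(1.0078250) + 117(1.008665) = 196.6241550 u; Δm = 1.6593650 u; E_B = 1545.7 MeV; E_B/A = 7.927 MeV
⁴⁰K: Σm = 19(1.0078250) + 21(1.008665) = 40.3306400 u; Δm = 0.3666400 u; E_B = 341.52 MeV; E_B/A = 8.538 MeV
⁴⁰K has the higher binding energy per nucleon, so it is the more tightly bound nucleus.

⁴⁰K; 8.54 MeV/nucleon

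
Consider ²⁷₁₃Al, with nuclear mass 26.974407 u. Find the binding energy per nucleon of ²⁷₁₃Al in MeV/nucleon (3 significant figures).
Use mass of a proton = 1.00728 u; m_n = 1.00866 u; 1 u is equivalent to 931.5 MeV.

Z = 13, so N = A − Z = 27 − 13 = 14.
Mass of separated nucleons = 13(1.00728) + 14(1.00866) = 13.09464 + 14.12124 = 27.21588 u
Mass defect Δm = 27.21588 − 26.974407 = 0.241473 u
E_B = 0.241473 × 931.5 = 224.932 MeV
Per nucleon: 224.932 / 27 = 8.331 MeV

8.33 MeV/nucleon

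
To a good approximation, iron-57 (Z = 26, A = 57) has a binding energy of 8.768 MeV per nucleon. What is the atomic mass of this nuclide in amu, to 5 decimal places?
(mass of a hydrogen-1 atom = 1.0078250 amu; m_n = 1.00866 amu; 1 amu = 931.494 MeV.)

56.93538 amu

Total binding energy = 57 × 8.768 = 499.776 MeV
Mass defect = 499.776 MeV / (931.494 MeV/amu) = 0.5365316 amu
Constituent mass = 26(1.0078250) + 31(1.00866) = 57.4719100 amu
Atomic mass = 57.4719100 − 0.5365316 = 56.9353784 amu ≈ 56.93538 amu (to 5 decimal places)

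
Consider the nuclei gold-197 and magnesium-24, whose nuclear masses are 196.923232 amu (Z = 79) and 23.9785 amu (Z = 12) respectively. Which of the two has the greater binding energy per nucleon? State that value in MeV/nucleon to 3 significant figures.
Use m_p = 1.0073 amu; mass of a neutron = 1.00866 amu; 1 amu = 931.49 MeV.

gold-197: Σm = 79(1.0073) + 118(1.00866) = 198.59858 amu; Δm = 1.675348 amu; E_B = 1560.6 MeV; E_B/A = 7.922 MeV
magnesium-24: Σm = 12(1.0073) + 12(1.00866) = 24.19152 amu; Δm = 0.21302 amu; E_B = 198.43 MeV; E_B/A = 8.268 MeV
magnesium-24 has the higher binding energy per nucleon, so it is the more tightly bound nucleus.

magnesium-24; 8.27 MeV/nucleon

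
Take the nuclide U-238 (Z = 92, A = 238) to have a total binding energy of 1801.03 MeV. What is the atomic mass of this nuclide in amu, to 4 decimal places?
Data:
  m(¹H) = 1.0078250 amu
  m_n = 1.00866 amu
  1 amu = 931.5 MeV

Mass defect = 1801.03 MeV / (931.5 MeV/amu) = 1.933473 amu
Constituent mass = 92(1.0078250) + 146(1.00866) = 239.9842600 amu
Atomic mass = 239.9842600 − 1.933473 = 238.0507870 amu ≈ 238.0508 amu (to 4 decimal places)

238.0508 amu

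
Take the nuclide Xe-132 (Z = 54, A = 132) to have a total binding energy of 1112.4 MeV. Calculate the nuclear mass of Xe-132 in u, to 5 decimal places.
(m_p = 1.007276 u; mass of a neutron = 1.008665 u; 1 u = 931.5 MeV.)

131.87457 u

Mass defect = 1112.4 MeV / (931.5 MeV/u) = 1.1942029 u
Constituent mass = 54(1.007276) + 78(1.008665) = 133.068774 u
Nuclear mass = 133.068774 − 1.1942029 = 131.8745711 u ≈ 131.87457 u (to 5 decimal places)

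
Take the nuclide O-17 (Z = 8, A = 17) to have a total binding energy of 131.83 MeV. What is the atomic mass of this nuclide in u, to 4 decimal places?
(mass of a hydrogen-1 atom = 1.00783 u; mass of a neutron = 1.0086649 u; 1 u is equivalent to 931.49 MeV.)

16.9991 u

Mass defect = 131.83 MeV / (931.49 MeV/u) = 0.141526 u
Constituent mass = 8(1.00783) + 9(1.0086649) = 17.1406241 u
Atomic mass = 17.1406241 − 0.141526 = 16.9990981 u ≈ 16.9991 u (to 4 decimal places)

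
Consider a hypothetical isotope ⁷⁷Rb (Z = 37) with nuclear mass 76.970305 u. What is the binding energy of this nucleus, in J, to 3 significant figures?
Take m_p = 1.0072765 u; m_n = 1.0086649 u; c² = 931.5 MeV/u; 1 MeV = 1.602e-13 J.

9.63e-11 J

With 37 protons and 40 neutrons (A = 77):
Σm = 37·m_p + 40·m_n = 37.2692305 + 40.3465960 = 77.6158265 u
Mass defect Δm = 77.6158265 − 76.970305 = 0.6455215 u
Converting to energy: 0.6455215 u × 931.5 MeV/u = 601.303 MeV
In joules: 601.303 MeV × 1.602e-13 J/MeV = 9.6329e-11 J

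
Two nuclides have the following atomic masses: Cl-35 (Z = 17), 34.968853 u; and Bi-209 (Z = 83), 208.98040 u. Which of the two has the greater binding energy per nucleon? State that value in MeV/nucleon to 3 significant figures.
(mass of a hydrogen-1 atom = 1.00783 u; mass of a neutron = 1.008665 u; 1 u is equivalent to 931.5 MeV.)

Cl-35: Σm = 17(1.00783) + 18(1.008665) = 35.289080 u; Δm = 0.320227 u; E_B = 298.29 MeV; E_B/A = 8.523 MeV
Bi-209: Σm = 83(1.00783) + 126(1.008665) = 210.741680 u; Δm = 1.761280 u; E_B = 1640.6 MeV; E_B/A = 7.850 MeV
Cl-35 has the higher binding energy per nucleon, so it is the more tightly bound nucleus.

Cl-35; 8.52 MeV/nucleon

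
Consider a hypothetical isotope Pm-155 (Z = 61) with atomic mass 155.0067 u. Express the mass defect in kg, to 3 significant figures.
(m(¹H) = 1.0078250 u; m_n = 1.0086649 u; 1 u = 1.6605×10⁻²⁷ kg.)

The nucleus contains 61 protons and 155 − 61 = 94 neutrons.
Mass of separated nucleons = 61(1.0078250) + 94(1.0086649) = 61.4773250 + 94.8145006 = 156.2918256 u
Mass defect Δm = 156.2918256 − 155.0067 = 1.2851256 u
In SI units: 1.2851256 u × 1.6605×10⁻²⁷ kg/u = 2.1340e-27 kg

2.13e-27 kg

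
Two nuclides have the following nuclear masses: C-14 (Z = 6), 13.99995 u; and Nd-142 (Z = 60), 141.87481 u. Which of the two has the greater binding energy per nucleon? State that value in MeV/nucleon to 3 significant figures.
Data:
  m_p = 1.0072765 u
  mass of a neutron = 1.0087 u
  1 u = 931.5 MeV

C-14: Σm = 6(1.0072765) + 8(1.0087) = 14.1132590 u; Δm = 0.1133090 u; E_B = 105.55 MeV; E_B/A = 7.539 MeV
Nd-142: Σm = 60(1.0072765) + 82(1.0087) = 143.1499900 u; Δm = 1.2751800 u; E_B = 1187.8 MeV; E_B/A = 8.365 MeV
Nd-142 has the higher binding energy per nucleon, so it is the more tightly bound nucleus.

Nd-142; 8.37 MeV/nucleon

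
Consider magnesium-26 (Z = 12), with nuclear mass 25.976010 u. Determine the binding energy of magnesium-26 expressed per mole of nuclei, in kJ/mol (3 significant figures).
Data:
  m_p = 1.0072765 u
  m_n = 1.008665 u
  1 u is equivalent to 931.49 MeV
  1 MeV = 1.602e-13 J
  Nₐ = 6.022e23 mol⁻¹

2.09e+10 kJ/mol

The nucleus contains 12 protons and 26 − 12 = 14 neutrons.
Total constituent mass: 12 × 1.0072765 + 14 × 1.008665 = 26.2086280 u
Mass defect Δm = 26.2086280 − 25.976010 = 0.2326180 u
E_B = 0.2326180 × 931.49 = 216.681 MeV
Per nucleus in joules: 216.681 MeV × 1.602e-13 J/MeV = 3.4712e-11 J
Per mole: 3.4712e-11 J × 6.022e23 mol⁻¹ = 2.0904e+13 J/mol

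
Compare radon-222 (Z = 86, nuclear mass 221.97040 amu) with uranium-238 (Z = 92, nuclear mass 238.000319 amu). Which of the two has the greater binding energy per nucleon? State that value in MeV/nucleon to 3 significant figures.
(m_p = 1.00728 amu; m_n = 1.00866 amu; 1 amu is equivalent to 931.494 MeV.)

radon-222; 7.69 MeV/nucleon

radon-222: Σm = 86(1.00728) + 136(1.00866) = 223.80384 amu; Δm = 1.83344 amu; E_B = 1707.8 MeV; E_B/A = 7.693 MeV
uranium-238: Σm = 92(1.00728) + 146(1.00866) = 239.93412 amu; Δm = 1.933801 amu; E_B = 1801.32 MeV; E_B/A = 7.569 MeV
radon-222 has the higher binding energy per nucleon, so it is the more tightly bound nucleus.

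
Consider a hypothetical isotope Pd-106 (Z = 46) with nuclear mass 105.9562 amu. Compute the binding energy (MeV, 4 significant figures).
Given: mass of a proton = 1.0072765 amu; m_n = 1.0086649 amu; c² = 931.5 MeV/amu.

With 46 protons and 60 neutrons (A = 106):
Σm = 46·m_p + 60·m_n = 46.3347190 + 60.5198940 = 106.8546130 amu
Δm = 106.8546130 − 105.9562 = 0.8984130 amu
Converting to energy: 0.8984130 amu × 931.5 MeV/amu = 836.872 MeV

836.9 MeV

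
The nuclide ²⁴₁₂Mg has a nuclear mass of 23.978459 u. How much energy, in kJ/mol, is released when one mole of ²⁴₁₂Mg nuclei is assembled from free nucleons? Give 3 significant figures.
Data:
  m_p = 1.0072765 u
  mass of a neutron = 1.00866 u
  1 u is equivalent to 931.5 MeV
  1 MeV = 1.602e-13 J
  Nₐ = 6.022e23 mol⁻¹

The nucleus contains 12 protons and 24 − 12 = 12 neutrons.
Total constituent mass: 12 × 1.0072765 + 12 × 1.00866 = 24.1912380 u
Mass defect Δm = 24.1912380 − 23.978459 = 0.2127790 u
Binding energy = Δm·c² = 0.2127790 × 931.5 MeV/u = 198.204 MeV
Per nucleus in joules: 198.204 MeV × 1.602e-13 J/MeV = 3.1752e-11 J
Per mole: 3.1752e-11 J × 6.022e23 mol⁻¹ = 1.9121e+13 J/mol

1.91e+10 kJ/mol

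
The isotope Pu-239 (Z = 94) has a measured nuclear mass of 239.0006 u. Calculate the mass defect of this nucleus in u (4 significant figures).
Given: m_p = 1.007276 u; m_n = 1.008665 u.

1.940 u

Σm = 94·m_p + 145·m_n = 94.683944 + 146.256425 = 240.940369 u
The mass defect is 240.940369 − 239.0006 = 1.939769 u.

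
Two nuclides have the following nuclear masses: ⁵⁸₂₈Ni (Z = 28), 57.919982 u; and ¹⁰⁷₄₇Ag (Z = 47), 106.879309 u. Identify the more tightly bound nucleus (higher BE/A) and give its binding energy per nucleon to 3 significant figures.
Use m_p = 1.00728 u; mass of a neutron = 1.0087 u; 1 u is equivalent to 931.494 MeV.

⁵⁸₂₈Ni: Σm = 28(1.00728) + 30(1.0087) = 58.46484 u; Δm = 0.544858 u; E_B = 507.53 MeV; E_B/A = 8.751 MeV
¹⁰⁷₄₇Ag: Σm = 47(1.00728) + 60(1.0087) = 107.86416 u; Δm = 0.984851 u; E_B = 917.38 MeV; E_B/A = 8.574 MeV
⁵⁸₂₈Ni has the higher binding energy per nucleon, so it is the more tightly bound nucleus.

⁵⁸₂₈Ni; 8.75 MeV/nucleon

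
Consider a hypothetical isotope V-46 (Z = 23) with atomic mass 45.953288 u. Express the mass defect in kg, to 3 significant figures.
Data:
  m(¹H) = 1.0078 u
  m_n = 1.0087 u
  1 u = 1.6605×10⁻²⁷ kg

With 23 protons and 23 neutrons (A = 46):
Total constituent mass: 23 × 1.0078 + 23 × 1.0087 = 46.3795 u
Δm = 46.3795 − 45.953288 = 0.426212 u
In SI units: 0.426212 u × 1.6605×10⁻²⁷ kg/u = 7.0773e-28 kg

7.08e-28 kg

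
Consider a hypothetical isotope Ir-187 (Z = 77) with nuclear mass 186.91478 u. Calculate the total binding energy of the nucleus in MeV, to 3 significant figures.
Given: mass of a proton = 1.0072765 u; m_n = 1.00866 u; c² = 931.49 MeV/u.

1490 MeV

The nucleus contains 77 protons and 187 − 77 = 110 neutrons.
Σm = 77·m_p + 110·m_n = 77.5602905 + 110.95260 = 188.5128905 u
Δm = 188.5128905 − 186.91478 = 1.5981105 u
E_B = 1.5981105 × 931.49 = 1488.62 MeV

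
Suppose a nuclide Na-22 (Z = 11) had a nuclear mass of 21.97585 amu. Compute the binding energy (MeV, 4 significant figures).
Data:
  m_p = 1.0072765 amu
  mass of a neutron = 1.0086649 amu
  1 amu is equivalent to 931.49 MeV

185.8 MeV

Mass of separated nucleons = 11(1.0072765) + 11(1.0086649) = 11.0800415 + 11.0953139 = 22.1753554 amu
The mass defect is 22.1753554 − 21.97585 = 0.1995054 amu.
Binding energy = Δm·c² = 0.1995054 × 931.49 MeV/amu = 185.837 MeV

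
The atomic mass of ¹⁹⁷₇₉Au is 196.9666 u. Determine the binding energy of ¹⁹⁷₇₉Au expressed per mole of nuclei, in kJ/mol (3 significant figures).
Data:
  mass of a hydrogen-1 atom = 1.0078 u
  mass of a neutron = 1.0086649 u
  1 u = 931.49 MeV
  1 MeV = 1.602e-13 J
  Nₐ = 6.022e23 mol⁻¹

1.50e+11 kJ/mol

With 79 protons and 118 neutrons (A = 197):
Total constituent mass: 79 × 1.0078 + 118 × 1.0086649 = 198.6386582 u
Δm = 198.6386582 − 196.9666 = 1.6720582 u
Converting to energy: 1.6720582 u × 931.49 MeV/u = 1557.51 MeV
Per nucleus in joules: 1557.51 MeV × 1.602e-13 J/MeV = 2.4951e-10 J
Per mole: 2.4951e-10 J × 6.022e23 mol⁻¹ = 1.5025e+14 J/mol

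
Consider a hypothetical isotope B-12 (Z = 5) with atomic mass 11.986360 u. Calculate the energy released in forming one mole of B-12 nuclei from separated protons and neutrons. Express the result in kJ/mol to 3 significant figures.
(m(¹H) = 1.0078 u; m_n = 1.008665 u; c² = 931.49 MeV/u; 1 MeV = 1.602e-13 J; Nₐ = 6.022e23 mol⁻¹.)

Mass of separated nucleons = 5(1.0078) + 7(1.008665) = 5.0390 + 7.060655 = 12.099655 u
Mass defect Δm = 12.099655 − 11.986360 = 0.113295 u
Converting to energy: 0.113295 u × 931.49 MeV/u = 105.533 MeV
Per nucleus in joules: 105.533 MeV × 1.602e-13 J/MeV = 1.6906e-11 J
Per mole: 1.6906e-11 J × 6.022e23 mol⁻¹ = 1.0181e+13 J/mol

1.02e+10 kJ/mol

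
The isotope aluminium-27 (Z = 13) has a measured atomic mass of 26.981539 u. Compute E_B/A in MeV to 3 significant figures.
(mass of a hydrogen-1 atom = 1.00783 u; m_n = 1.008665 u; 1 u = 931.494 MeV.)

Total constituent mass: 13 × 1.00783 + 14 × 1.008665 = 27.223100 u
Δm = 27.223100 − 26.981539 = 0.241561 u
Binding energy = Δm·c² = 0.241561 × 931.494 MeV/u = 225.013 MeV
Dividing by A = 27 gives 8.334 MeV per nucleon.

8.33 MeV/nucleon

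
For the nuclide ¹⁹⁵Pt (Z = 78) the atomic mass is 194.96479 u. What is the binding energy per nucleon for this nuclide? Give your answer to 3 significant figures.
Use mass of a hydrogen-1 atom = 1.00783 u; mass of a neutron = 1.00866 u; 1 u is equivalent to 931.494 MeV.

Mass of separated nucleons = 78(1.00783) + 117(1.00866) = 78.61074 + 118.01322 = 196.62396 u
The mass defect is 196.62396 − 194.96479 = 1.65917 u.
Binding energy = Δm·c² = 1.65917 × 931.494 MeV/u = 1545.51 MeV
Per nucleon: 1545.51 / 195 = 7.926 MeV

7.93 MeV/nucleon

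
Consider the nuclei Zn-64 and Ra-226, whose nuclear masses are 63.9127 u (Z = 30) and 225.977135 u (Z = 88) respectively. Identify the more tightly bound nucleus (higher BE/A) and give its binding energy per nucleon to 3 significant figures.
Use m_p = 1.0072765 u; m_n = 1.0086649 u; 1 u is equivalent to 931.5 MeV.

Zn-64: Σm = 30(1.0072765) + 34(1.0086649) = 64.5129016 u; Δm = 0.6002016 u; E_B = 559.09 MeV; E_B/A = 8.736 MeV
Ra-226: Σm = 88(1.0072765) + 138(1.0086649) = 227.8360882 u; Δm = 1.8589532 u; E_B = 1731.6 MeV; E_B/A = 7.662 MeV
Zn-64 has the higher binding energy per nucleon, so it is the more tightly bound nucleus.

Zn-64; 8.74 MeV/nucleon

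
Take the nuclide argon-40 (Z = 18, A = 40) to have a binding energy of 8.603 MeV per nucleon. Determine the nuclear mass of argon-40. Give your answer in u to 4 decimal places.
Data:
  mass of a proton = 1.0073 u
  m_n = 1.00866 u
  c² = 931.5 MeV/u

39.9525 u

Total binding energy = 40 × 8.603 = 344.120 MeV
Mass defect = 344.120 MeV / (931.5 MeV/u) = 0.369426 u
Constituent mass = 18(1.0073) + 22(1.00866) = 40.32192 u
Nuclear mass = 40.32192 − 0.369426 = 39.952494 u ≈ 39.9525 u (to 4 decimal places)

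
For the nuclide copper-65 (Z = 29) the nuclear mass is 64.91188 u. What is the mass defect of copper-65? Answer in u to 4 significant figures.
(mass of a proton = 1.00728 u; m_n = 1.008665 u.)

The nucleus contains 29 protons and 65 − 29 = 36 neutrons.
Mass of separated nucleons = 29(1.00728) + 36(1.008665) = 29.21112 + 36.311940 = 65.523060 u
Δm = 65.523060 − 64.91188 = 0.611180 u

0.6112 u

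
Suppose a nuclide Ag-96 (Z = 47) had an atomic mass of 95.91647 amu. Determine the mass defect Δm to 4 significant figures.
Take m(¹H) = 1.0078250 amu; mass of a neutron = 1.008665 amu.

0.8759 amu

Total constituent mass: 47 × 1.0078250 + 49 × 1.008665 = 96.7923600 amu
The mass defect is 96.7923600 − 95.91647 = 0.8758900 amu.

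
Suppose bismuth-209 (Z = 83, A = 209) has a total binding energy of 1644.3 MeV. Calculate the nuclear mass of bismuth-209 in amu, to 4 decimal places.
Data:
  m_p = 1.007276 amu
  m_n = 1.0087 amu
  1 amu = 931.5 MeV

208.9349 amu

Mass defect = 1644.3 MeV / (931.5 MeV/amu) = 1.765217 amu
Constituent mass = 83(1.007276) + 126(1.0087) = 210.700108 amu
Nuclear mass = 210.700108 − 1.765217 = 208.934891 amu ≈ 208.9349 amu (to 4 decimal places)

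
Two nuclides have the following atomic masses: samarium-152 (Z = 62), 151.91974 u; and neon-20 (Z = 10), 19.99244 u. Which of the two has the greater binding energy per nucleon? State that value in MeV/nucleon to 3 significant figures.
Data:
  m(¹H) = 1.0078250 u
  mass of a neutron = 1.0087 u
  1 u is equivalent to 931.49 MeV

samarium-152; 8.26 MeV/nucleon

samarium-152: Σm = 62(1.0078250) + 90(1.0087) = 153.2681500 u; Δm = 1.3484100 u; E_B = 1256.0 MeV; E_B/A = 8.263 MeV
neon-20: Σm = 10(1.0078250) + 10(1.0087) = 20.1652500 u; Δm = 0.1728100 u; E_B = 160.97 MeV; E_B/A = 8.049 MeV
samarium-152 has the higher binding energy per nucleon, so it is the more tightly bound nucleus.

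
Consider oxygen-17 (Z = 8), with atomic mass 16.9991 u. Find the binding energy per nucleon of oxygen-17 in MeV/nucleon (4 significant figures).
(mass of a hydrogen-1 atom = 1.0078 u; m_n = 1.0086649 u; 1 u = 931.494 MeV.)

The nucleus contains 8 protons and 17 − 8 = 9 neutrons.
Σm = 8·m(¹H) + 9·m_n = 8.0624 + 9.0779841 = 17.1403841 u
Mass defect Δm = 17.1403841 − 16.9991 = 0.1412841 u
E_B = 0.1412841 × 931.494 = 131.605 MeV
Dividing by A = 17 gives 7.741 MeV per nucleon.

7.741 MeV/nucleon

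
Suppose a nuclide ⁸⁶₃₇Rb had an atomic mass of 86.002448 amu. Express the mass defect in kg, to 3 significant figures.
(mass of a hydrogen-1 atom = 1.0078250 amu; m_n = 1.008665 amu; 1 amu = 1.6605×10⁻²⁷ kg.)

1.18e-27 kg

Mass of separated nucleons = 37(1.0078250) + 49(1.008665) = 37.2895250 + 49.424585 = 86.7141100 amu
Mass defect Δm = 86.7141100 − 86.002448 = 0.7116620 amu
In SI units: 0.7116620 amu × 1.6605×10⁻²⁷ kg/amu = 1.1817e-27 kg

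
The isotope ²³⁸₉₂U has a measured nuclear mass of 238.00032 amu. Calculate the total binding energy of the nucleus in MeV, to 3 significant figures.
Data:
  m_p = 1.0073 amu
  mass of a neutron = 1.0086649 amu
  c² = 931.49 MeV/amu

Mass of separated nucleons = 92(1.0073) + 146(1.0086649) = 92.6716 + 147.2650754 = 239.9366754 amu
Mass defect Δm = 239.9366754 − 238.00032 = 1.9363554 amu
Converting to energy: 1.9363554 amu × 931.49 MeV/amu = 1803.70 MeV

1800 MeV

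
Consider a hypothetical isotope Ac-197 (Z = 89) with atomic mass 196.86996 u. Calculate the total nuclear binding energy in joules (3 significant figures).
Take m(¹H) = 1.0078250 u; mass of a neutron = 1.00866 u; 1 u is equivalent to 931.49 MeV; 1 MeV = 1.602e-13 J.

Mass of separated nucleons = 89(1.0078250) + 108(1.00866) = 89.6964250 + 108.93528 = 198.6317050 u
Δm = 198.6317050 − 196.86996 = 1.7617450 u
Binding energy = Δm·c² = 1.7617450 × 931.49 MeV/u = 1641.05 MeV
In joules: 1641.05 MeV × 1.602e-13 J/MeV = 2.6290e-10 J

2.63e-10 J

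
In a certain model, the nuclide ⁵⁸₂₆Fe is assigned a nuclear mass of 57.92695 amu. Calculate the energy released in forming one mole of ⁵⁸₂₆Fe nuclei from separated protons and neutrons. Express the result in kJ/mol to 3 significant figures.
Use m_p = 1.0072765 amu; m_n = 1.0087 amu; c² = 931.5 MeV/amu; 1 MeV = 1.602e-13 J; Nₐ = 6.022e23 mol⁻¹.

4.86e+10 kJ/mol

Σm = 26·m_p + 32·m_n = 26.1891890 + 32.2784 = 58.4675890 amu
Δm = 58.4675890 − 57.92695 = 0.5406390 amu
Binding energy = Δm·c² = 0.5406390 × 931.5 MeV/amu = 503.605 MeV
Per nucleus in joules: 503.605 MeV × 1.602e-13 J/MeV = 8.0678e-11 J
Per mole: 8.0678e-11 J × 6.022e23 mol⁻¹ = 4.8584e+13 J/mol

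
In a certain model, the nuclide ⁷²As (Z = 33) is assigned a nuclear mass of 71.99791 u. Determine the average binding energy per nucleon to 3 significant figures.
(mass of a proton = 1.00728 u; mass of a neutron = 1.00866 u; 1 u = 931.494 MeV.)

7.50 MeV/nucleon

With 33 protons and 39 neutrons (A = 72):
Σm = 33·m_p + 39·m_n = 33.24024 + 39.33774 = 72.57798 u
Mass defect Δm = 72.57798 − 71.99791 = 0.58007 u
Binding energy = Δm·c² = 0.58007 × 931.494 MeV/u = 540.332 MeV
Per nucleon: 540.332 / 72 = 7.5046 MeV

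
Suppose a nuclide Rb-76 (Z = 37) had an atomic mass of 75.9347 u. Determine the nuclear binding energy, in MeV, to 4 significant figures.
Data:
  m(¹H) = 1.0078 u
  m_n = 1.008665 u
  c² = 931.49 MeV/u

Σm = 37·m(¹H) + 39·m_n = 37.2886 + 39.337935 = 76.626535 u
Δm = 76.626535 − 75.9347 = 0.691835 u
Converting to energy: 0.691835 u × 931.49 MeV/u = 644.437 MeV

644.4 MeV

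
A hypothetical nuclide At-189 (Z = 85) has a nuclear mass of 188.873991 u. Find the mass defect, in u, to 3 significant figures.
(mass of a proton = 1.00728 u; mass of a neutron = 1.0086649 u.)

Σm = 85·m_p + 104·m_n = 85.61880 + 104.9011496 = 190.5199496 u
The mass defect is 190.5199496 − 188.873991 = 1.6459586 u.

1.65 u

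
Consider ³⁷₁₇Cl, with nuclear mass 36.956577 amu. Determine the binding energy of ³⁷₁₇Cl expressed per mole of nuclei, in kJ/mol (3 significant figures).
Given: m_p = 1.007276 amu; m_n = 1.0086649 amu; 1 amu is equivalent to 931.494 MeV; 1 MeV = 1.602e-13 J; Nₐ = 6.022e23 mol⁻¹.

Mass of separated nucleons = 17(1.007276) + 20(1.0086649) = 17.123692 + 20.1732980 = 37.2969900 amu
Δm = 37.2969900 − 36.956577 = 0.3404130 amu
E_B = 0.3404130 × 931.494 = 317.093 MeV
Per nucleus in joules: 317.093 MeV × 1.602e-13 J/MeV = 5.0798e-11 J
Per mole: 5.0798e-11 J × 6.022e23 mol⁻¹ = 3.0591e+13 J/mol

3.06e+10 kJ/mol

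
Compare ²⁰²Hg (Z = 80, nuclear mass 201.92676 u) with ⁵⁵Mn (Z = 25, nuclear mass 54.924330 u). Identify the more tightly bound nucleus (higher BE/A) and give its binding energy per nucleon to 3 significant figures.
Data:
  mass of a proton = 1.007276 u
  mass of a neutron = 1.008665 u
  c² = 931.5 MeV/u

⁵⁵Mn; 8.76 MeV/nucleon

²⁰²Hg: Σm = 80(1.007276) + 122(1.008665) = 203.639210 u; Δm = 1.712450 u; E_B = 1595.1 MeV; E_B/A = 7.897 MeV
⁵⁵Mn: Σm = 25(1.007276) + 30(1.008665) = 55.441850 u; Δm = 0.517520 u; E_B = 482.07 MeV; E_B/A = 8.7649 MeV
⁵⁵Mn has the higher binding energy per nucleon, so it is the more tightly bound nucleus.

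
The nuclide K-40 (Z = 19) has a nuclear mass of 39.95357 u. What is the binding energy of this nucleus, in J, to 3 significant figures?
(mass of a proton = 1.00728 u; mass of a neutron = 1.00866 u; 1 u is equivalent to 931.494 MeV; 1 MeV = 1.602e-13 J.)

5.47e-11 J

Mass of separated nucleons = 19(1.00728) + 21(1.00866) = 19.13832 + 21.18186 = 40.32018 u
Δm = 40.32018 − 39.95357 = 0.36661 u
E_B = 0.36661 × 931.494 = 341.495 MeV
In joules: 341.495 MeV × 1.602e-13 J/MeV = 5.4707e-11 J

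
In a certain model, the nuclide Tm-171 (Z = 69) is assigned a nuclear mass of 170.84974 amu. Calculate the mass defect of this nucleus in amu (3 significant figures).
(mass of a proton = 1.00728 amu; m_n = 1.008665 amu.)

1.54 amu

The nucleus contains 69 protons and 171 − 69 = 102 neutrons.
Mass of separated nucleons = 69(1.00728) + 102(1.008665) = 69.50232 + 102.883830 = 172.386150 amu
Δm = 172.386150 − 170.84974 = 1.536410 amu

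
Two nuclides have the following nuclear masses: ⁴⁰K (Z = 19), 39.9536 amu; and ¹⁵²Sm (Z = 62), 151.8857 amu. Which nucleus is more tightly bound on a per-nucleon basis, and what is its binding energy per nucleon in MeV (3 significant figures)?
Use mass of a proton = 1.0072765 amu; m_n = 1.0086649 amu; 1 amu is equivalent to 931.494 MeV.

⁴⁰K; 8.54 MeV/nucleon

⁴⁰K: Σm = 19(1.0072765) + 21(1.0086649) = 40.3202164 amu; Δm = 0.3666164 amu; E_B = 341.50 MeV; E_B/A = 8.538 MeV
¹⁵²Sm: Σm = 62(1.0072765) + 90(1.0086649) = 153.2309840 amu; Δm = 1.3452840 amu; E_B = 1253.1 MeV; E_B/A = 8.244 MeV
⁴⁰K has the higher binding energy per nucleon, so it is the more tightly bound nucleus.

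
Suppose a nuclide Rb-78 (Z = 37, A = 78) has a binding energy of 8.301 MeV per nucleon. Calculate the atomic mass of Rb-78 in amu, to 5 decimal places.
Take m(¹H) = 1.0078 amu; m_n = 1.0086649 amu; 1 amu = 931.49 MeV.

Total binding energy = 78 × 8.301 = 647.478 MeV
Mass defect = 647.478 MeV / (931.49 MeV/amu) = 0.6950992 amu
Constituent mass = 37(1.0078) + 41(1.0086649) = 78.6438609 amu
Atomic mass = 78.6438609 − 0.6950992 = 77.9487617 amu ≈ 77.94876 amu (to 5 decimal places)

77.94876 amu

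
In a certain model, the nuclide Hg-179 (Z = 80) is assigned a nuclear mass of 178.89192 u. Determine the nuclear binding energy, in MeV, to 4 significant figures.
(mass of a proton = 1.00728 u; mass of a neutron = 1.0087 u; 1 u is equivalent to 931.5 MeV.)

Z = 80, so N = A − Z = 179 − 80 = 99.
Total constituent mass: 80 × 1.00728 + 99 × 1.0087 = 180.44370 u
Mass defect Δm = 180.44370 − 178.89192 = 1.55178 u
E_B = 1.55178 × 931.5 = 1445.48 MeV

1445 MeV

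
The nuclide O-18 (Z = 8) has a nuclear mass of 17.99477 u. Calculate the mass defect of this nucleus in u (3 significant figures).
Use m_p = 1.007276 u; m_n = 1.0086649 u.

With 8 protons and 10 neutrons (A = 18):
Total constituent mass: 8 × 1.007276 + 10 × 1.0086649 = 18.1448570 u
The mass defect is 18.1448570 − 17.99477 = 0.1500870 u.

0.150 u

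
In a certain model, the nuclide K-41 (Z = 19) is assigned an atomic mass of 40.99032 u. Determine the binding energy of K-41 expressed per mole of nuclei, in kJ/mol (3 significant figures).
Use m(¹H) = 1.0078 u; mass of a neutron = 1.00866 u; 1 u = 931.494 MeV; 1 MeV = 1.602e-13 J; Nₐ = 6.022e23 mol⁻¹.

3.13e+10 kJ/mol

Σm = 19·m(¹H) + 22·m_n = 19.1482 + 22.19052 = 41.33872 u
The mass defect is 41.33872 − 40.99032 = 0.34840 u.
Converting to energy: 0.34840 u × 931.494 MeV/u = 324.533 MeV
Per nucleus in joules: 324.533 MeV × 1.602e-13 J/MeV = 5.1990e-11 J
Per mole: 5.1990e-11 J × 6.022e23 mol⁻¹ = 3.1308e+13 J/mol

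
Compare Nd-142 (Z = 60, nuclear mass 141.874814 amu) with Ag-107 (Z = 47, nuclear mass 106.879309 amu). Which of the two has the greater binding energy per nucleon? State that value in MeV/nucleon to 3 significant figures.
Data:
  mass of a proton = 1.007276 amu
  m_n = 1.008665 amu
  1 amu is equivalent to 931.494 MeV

Nd-142: Σm = 60(1.007276) + 82(1.008665) = 143.147090 amu; Δm = 1.272276 amu; E_B = 1185.1 MeV; E_B/A = 8.346 MeV
Ag-107: Σm = 47(1.007276) + 60(1.008665) = 107.861872 amu; Δm = 0.982563 amu; E_B = 915.25 MeV; E_B/A = 8.554 MeV
Ag-107 has the higher binding energy per nucleon, so it is the more tightly bound nucleus.

Ag-107; 8.55 MeV/nucleon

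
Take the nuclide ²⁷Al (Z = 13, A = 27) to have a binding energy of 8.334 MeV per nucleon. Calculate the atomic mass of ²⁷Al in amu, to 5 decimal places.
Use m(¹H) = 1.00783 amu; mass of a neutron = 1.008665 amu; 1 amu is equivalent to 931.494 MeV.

Total binding energy = 27 × 8.334 = 225.018 MeV
Mass defect = 225.018 MeV / (931.494 MeV/amu) = 0.2415668 amu
Constituent mass = 13(1.00783) + 14(1.008665) = 27.223100 amu
Atomic mass = 27.223100 − 0.2415668 = 26.9815332 amu ≈ 26.98153 amu (to 5 decimal places)

26.98153 amu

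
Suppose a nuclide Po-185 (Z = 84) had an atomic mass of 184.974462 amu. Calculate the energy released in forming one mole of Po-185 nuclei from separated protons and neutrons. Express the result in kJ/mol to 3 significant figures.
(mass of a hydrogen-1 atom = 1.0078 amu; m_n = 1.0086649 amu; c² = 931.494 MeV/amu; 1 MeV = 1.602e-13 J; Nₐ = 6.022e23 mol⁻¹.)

1.40e+11 kJ/mol

Σm = 84·m(¹H) + 101·m_n = 84.6552 + 101.8751549 = 186.5303549 amu
The mass defect is 186.5303549 − 184.974462 = 1.5558929 amu.
E_B = 1.5558929 × 931.494 = 1449.30 MeV
Per nucleus in joules: 1449.30 MeV × 1.602e-13 J/MeV = 2.3218e-10 J
Per mole: 2.3218e-10 J × 6.022e23 mol⁻¹ = 1.3982e+14 J/mol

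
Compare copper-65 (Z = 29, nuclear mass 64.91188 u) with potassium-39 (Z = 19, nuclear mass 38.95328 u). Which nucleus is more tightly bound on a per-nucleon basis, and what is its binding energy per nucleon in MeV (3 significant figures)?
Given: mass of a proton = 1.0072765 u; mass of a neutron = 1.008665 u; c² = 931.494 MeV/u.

copper-65: Σm = 29(1.0072765) + 36(1.008665) = 65.5229585 u; Δm = 0.6110785 u; E_B = 569.22 MeV; E_B/A = 8.757 MeV
potassium-39: Σm = 19(1.0072765) + 20(1.008665) = 39.3115535 u; Δm = 0.3582735 u; E_B = 333.73 MeV; E_B/A = 8.557 MeV
copper-65 has the higher binding energy per nucleon, so it is the more tightly bound nucleus.

copper-65; 8.76 MeV/nucleon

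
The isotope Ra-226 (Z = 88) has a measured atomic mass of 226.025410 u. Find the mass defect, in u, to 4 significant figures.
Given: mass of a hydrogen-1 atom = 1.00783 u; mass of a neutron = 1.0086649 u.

1.859 u

Z = 88, so N = A − Z = 226 − 88 = 138.
Total constituent mass: 88 × 1.00783 + 138 × 1.0086649 = 227.8847962 u
Mass defect Δm = 227.8847962 − 226.025410 = 1.8593862 u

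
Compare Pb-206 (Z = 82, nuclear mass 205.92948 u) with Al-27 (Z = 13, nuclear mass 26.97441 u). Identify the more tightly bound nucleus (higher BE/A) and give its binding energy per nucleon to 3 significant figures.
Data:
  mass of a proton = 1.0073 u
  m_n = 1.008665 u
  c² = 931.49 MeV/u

Pb-206: Σm = 82(1.0073) + 124(1.008665) = 207.673060 u; Δm = 1.743580 u; E_B = 1624.1 MeV; E_B/A = 7.884 MeV
Al-27: Σm = 13(1.0073) + 14(1.008665) = 27.216210 u; Δm = 0.241800 u; E_B = 225.23 MeV; E_B/A = 8.342 MeV
Al-27 has the higher binding energy per nucleon, so it is the more tightly bound nucleus.

Al-27; 8.34 MeV/nucleon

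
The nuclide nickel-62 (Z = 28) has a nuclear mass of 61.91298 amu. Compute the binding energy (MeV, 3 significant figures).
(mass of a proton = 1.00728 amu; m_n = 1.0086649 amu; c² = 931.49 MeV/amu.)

The nucleus contains 28 protons and 62 − 28 = 34 neutrons.
Mass of separated nucleons = 28(1.00728) + 34(1.0086649) = 28.20384 + 34.2946066 = 62.4984466 amu
Δm = 62.4984466 − 61.91298 = 0.5854666 amu
E_B = 0.5854666 × 931.49 = 545.356 MeV

545 MeV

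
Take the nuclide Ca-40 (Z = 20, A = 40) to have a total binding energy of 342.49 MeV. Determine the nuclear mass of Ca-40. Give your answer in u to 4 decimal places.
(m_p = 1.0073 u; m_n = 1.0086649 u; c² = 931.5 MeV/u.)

39.9516 u

Mass defect = 342.49 MeV / (931.5 MeV/u) = 0.367676 u
Constituent mass = 20(1.0073) + 20(1.0086649) = 40.3192980 u
Nuclear mass = 40.3192980 − 0.367676 = 39.9516220 u ≈ 39.9516 u (to 4 decimal places)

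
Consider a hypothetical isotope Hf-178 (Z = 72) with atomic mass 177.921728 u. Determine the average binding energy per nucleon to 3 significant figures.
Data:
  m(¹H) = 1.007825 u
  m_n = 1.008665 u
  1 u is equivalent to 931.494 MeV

With 72 protons and 106 neutrons (A = 178):
Σm = 72·m(¹H) + 106·m_n = 72.563400 + 106.918490 = 179.481890 u
The mass defect is 179.481890 − 177.921728 = 1.560162 u.
Binding energy = Δm·c² = 1.560162 × 931.494 MeV/u = 1453.28 MeV
BE/A = 1453.28 MeV / 178 = 8.1645 MeV/nucleon

8.16 MeV/nucleon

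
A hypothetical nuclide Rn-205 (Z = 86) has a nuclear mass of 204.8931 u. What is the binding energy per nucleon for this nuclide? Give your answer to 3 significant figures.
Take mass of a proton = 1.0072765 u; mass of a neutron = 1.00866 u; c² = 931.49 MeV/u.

Z = 86, so N = A − Z = 205 − 86 = 119.
Σm = 86·m_p + 119·m_n = 86.6257790 + 120.03054 = 206.6563190 u
Δm = 206.6563190 − 204.8931 = 1.7632190 u
Binding energy = Δm·c² = 1.7632190 × 931.49 MeV/u = 1642.42 MeV
Per nucleon: 1642.42 / 205 = 8.012 MeV

8.01 MeV/nucleon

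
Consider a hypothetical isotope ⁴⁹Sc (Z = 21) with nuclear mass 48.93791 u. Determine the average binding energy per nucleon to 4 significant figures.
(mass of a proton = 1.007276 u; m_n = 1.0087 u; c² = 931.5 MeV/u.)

8.716 MeV/nucleon

With 21 protons and 28 neutrons (A = 49):
Σm = 21·m_p + 28·m_n = 21.152796 + 28.2436 = 49.396396 u
Δm = 49.396396 − 48.93791 = 0.458486 u
Binding energy = Δm·c² = 0.458486 × 931.5 MeV/u = 427.080 MeV
Per nucleon: 427.080 / 49 = 8.716 MeV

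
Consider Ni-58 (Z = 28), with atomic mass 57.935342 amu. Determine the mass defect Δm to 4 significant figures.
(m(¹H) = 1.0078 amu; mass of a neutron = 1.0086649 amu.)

The nucleus contains 28 protons and 58 − 28 = 30 neutrons.
Mass of separated nucleons = 28(1.0078) + 30(1.0086649) = 28.2184 + 30.2599470 = 58.4783470 amu
Δm = 58.4783470 − 57.935342 = 0.5430050 amu

0.5430 amu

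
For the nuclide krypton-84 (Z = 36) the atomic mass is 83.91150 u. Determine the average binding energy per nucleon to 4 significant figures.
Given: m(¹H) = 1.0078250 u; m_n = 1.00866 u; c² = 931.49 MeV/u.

8.715 MeV/nucleon

Σm = 36·m(¹H) + 48·m_n = 36.2817000 + 48.41568 = 84.6973800 u
Mass defect Δm = 84.6973800 − 83.91150 = 0.7858800 u
E_B = 0.7858800 × 931.49 = 732.039 MeV
BE/A = 732.039 MeV / 84 = 8.715 MeV/nucleon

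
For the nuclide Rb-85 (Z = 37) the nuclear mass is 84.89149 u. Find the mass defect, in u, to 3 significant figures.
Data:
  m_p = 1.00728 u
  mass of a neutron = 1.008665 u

With 37 protons and 48 neutrons (A = 85):
Total constituent mass: 37 × 1.00728 + 48 × 1.008665 = 85.685280 u
Δm = 85.685280 − 84.89149 = 0.793790 u

0.794 u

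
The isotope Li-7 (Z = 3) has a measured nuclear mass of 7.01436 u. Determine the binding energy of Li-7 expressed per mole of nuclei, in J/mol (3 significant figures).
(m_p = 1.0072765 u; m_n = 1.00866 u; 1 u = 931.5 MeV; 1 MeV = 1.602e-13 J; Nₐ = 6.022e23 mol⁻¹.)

The nucleus contains 3 protons and 7 − 3 = 4 neutrons.
Mass of separated nucleons = 3(1.0072765) + 4(1.00866) = 3.0218295 + 4.03464 = 7.0564695 u
The mass defect is 7.0564695 − 7.01436 = 0.0421095 u.
Converting to energy: 0.0421095 u × 931.5 MeV/u = 39.2250 MeV
Per nucleus in joules: 39.2250 MeV × 1.602e-13 J/MeV = 6.2838e-12 J
Per mole: 6.2838e-12 J × 6.022e23 mol⁻¹ = 3.7841e+12 J/mol

3.78e+12 J/mol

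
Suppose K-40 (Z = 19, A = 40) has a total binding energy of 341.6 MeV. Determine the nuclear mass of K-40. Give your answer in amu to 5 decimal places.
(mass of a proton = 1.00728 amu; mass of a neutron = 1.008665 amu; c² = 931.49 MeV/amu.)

Mass defect = 341.6 MeV / (931.49 MeV/amu) = 0.3667243 amu
Constituent mass = 19(1.00728) + 21(1.008665) = 40.320285 amu
Nuclear mass = 40.320285 − 0.3667243 = 39.9535607 amu ≈ 39.95356 amu (to 5 decimal places)

39.95356 amu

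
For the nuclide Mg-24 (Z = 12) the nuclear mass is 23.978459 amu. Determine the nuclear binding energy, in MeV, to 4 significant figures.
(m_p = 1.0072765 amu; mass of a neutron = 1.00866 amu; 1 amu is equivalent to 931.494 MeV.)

198.2 MeV

The nucleus contains 12 protons and 24 − 12 = 12 neutrons.
Total constituent mass: 12 × 1.0072765 + 12 × 1.00866 = 24.1912380 amu
Mass defect Δm = 24.1912380 − 23.978459 = 0.2127790 amu
Binding energy = Δm·c² = 0.2127790 × 931.494 MeV/amu = 198.202 MeV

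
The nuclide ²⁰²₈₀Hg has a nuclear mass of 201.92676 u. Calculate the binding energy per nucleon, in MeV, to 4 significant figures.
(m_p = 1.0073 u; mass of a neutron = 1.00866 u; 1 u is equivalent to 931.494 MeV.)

7.903 MeV/nucleon

The nucleus contains 80 protons and 202 − 80 = 122 neutrons.
Mass of separated nucleons = 80(1.0073) + 122(1.00866) = 80.5840 + 123.05652 = 203.64052 u
Mass defect Δm = 203.64052 − 201.92676 = 1.71376 u
Converting to energy: 1.71376 u × 931.494 MeV/u = 1596.36 MeV
Per nucleon: 1596.36 / 202 = 7.903 MeV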